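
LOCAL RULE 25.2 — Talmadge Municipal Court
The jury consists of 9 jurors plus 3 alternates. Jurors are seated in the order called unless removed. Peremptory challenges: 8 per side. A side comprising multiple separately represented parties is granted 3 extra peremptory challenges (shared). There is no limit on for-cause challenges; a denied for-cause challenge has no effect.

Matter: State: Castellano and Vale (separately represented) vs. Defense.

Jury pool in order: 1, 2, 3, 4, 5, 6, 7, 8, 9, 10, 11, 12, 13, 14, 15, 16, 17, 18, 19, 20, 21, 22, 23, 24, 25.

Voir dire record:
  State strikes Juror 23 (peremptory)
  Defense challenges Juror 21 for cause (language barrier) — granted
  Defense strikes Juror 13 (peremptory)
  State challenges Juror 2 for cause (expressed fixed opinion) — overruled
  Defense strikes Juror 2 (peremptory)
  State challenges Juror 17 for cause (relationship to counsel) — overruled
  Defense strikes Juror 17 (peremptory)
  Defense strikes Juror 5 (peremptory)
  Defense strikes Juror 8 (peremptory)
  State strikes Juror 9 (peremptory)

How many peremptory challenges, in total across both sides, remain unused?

12

State allotment: 8 base + 3 multi-party = 11. Defense allotment: 8.
State peremptories used: #23, #9 — 2 (for-cause on #2, #17 don't count).
Defense peremptories used: #13, #2, #17, #5, #8 — 5 (the for-cause on #21 doesn't count).
Remaining: (11 − 2) + (8 − 5) = 12.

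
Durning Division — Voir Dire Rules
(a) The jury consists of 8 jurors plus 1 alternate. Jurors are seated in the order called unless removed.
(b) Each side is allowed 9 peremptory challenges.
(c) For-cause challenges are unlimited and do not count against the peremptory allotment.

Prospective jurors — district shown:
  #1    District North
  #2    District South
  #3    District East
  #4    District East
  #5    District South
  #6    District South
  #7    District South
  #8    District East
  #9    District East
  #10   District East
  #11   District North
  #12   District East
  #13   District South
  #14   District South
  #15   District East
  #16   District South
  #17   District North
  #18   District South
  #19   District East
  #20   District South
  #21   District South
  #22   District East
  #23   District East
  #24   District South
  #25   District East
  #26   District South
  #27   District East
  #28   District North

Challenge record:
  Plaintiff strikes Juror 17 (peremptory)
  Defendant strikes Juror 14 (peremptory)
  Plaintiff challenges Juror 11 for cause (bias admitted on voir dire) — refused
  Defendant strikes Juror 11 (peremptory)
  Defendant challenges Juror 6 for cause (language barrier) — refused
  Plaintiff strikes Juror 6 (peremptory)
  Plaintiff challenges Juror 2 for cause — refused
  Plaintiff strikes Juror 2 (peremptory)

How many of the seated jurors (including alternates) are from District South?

Removed: #2, #6, #11, #14, #17.
Seated (9 incl. alternates): #1, #3, #4, #5, #7, #8, #9, #10, #12.
Of those, in District South: #5, #7 → 2.

2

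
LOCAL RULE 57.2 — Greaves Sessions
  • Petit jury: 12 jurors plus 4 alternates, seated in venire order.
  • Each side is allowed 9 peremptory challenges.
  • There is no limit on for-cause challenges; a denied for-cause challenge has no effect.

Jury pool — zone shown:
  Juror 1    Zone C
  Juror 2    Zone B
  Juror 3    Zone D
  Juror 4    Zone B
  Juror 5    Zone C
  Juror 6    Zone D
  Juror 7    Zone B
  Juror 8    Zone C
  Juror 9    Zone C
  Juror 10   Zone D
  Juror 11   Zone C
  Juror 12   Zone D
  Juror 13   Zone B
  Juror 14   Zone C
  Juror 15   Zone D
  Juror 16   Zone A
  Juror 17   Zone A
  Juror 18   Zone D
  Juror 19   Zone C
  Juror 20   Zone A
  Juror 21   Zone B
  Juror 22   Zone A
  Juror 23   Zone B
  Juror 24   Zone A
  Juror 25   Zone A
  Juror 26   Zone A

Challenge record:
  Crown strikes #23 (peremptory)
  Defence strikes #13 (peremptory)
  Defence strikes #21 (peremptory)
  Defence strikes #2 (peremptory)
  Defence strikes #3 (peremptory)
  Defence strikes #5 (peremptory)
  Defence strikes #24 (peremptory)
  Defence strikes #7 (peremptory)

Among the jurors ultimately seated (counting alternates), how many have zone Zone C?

Removed: #2, #3, #5, #7, #13, #21, #23, #24.
Seated (16 incl. alternates): #1, #4, #6, #8, #9, #10, #11, #12, #14, #15, #16, #17, #18, #19, #20, #22.
Of those, in Zone C: #1, #8, #9, #11, #14, #19 → 6.

6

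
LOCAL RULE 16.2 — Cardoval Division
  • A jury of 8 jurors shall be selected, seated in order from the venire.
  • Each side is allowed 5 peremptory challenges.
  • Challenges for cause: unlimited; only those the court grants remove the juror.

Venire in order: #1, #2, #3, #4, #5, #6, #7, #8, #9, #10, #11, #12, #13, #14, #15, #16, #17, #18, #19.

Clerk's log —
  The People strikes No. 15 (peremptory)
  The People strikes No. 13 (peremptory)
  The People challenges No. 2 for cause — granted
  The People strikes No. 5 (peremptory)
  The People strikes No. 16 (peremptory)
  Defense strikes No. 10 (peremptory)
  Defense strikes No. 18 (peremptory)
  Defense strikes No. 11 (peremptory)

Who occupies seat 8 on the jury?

12

Removed: #2, #5, #10, #11, #13, #15, #16, #18.
Seating in order: seats 1–8 → #1, #3, #4, #6, #7, #8, #9, #12.
So seat 8 is #12.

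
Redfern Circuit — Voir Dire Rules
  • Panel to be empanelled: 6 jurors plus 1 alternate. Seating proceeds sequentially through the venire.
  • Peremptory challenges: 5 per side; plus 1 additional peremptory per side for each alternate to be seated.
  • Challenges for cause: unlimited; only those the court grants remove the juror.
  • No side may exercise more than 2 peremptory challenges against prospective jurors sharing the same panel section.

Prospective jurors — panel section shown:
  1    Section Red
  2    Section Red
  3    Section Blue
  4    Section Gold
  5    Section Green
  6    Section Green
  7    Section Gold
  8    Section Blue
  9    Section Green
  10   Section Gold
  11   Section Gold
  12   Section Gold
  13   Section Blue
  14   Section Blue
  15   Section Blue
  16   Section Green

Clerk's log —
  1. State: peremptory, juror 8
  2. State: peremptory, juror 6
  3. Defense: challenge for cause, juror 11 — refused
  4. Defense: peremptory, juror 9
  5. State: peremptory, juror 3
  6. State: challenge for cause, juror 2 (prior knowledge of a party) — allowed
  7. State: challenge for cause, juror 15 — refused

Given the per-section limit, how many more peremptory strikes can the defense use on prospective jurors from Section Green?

1

Defense peremptories so far: #9 — 1 of 6 used, 5 left overall.
Against Section Green: #9 — 1 used; per-section cap 2 leaves 1.
Binding limit: min(5, 1) = 1.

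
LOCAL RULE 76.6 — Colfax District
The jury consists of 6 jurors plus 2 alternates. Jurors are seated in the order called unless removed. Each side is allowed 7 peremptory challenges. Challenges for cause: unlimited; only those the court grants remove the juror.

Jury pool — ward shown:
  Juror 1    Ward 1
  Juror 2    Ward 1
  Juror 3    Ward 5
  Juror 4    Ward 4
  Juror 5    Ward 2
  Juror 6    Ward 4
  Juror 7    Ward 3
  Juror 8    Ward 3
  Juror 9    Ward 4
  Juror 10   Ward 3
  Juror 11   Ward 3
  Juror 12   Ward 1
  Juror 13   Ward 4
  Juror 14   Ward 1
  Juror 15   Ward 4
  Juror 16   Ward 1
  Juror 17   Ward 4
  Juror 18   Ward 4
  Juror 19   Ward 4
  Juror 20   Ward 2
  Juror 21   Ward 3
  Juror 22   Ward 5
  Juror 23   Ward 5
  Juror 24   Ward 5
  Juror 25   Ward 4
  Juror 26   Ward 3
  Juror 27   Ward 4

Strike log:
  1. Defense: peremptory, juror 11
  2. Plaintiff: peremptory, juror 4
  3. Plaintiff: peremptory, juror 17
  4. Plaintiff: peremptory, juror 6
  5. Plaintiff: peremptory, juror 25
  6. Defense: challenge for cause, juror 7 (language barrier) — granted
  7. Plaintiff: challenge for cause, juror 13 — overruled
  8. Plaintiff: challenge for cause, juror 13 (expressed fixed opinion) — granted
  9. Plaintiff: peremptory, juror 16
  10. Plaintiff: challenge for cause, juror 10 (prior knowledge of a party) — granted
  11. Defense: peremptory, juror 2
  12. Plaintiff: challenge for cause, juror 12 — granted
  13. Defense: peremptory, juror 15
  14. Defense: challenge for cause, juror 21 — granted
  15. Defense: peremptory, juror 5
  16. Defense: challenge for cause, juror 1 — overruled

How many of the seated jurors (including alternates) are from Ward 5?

Removed: #2, #4, #5, #6, #7, #10, #11, #12, #13, #15, #16, #17, #21, #25.
Seated (8 incl. alternates): #1, #3, #8, #9, #14, #18, #19, #20.
Of those, in Ward 5: #3 → 1.

1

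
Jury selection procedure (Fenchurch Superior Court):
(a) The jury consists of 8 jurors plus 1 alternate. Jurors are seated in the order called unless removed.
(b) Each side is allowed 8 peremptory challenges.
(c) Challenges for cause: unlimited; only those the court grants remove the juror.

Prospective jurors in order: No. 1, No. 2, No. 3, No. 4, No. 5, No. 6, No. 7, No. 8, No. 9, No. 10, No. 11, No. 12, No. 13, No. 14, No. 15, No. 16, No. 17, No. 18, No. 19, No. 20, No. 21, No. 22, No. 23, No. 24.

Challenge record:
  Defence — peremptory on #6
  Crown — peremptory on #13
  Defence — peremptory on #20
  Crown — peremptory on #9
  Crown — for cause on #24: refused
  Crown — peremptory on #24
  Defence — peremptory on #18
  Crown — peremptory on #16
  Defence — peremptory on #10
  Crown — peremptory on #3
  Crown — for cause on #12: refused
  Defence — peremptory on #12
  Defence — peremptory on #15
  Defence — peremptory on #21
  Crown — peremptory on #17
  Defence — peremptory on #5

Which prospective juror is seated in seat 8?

Removed: #3, #5, #6, #9, #10, #12, #13, #15, #16, #17, #18, #20, #21, #24.
Seating in order: seats 1–8 → #1, #2, #4, #7, #8, #11, #14, #19; alternates → #22.
So seat 8 is #19.

19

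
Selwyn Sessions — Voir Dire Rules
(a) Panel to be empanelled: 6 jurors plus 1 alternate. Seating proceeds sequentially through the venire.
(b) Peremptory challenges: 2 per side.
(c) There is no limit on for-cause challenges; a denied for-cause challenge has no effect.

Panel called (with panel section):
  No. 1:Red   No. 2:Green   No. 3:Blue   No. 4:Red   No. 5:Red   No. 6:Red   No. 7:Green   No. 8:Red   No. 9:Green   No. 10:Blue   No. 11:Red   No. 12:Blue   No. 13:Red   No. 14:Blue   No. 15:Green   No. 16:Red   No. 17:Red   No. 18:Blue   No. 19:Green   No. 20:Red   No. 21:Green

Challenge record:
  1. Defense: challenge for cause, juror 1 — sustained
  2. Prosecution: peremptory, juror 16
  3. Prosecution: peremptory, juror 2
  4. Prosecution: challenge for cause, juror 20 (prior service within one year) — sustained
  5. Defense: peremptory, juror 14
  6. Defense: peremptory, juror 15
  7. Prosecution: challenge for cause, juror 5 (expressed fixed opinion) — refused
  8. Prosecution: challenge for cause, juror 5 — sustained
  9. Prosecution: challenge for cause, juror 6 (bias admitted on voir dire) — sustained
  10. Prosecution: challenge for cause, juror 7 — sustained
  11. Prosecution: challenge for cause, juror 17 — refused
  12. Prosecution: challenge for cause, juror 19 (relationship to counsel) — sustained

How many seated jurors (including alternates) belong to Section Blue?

3

Removed: #1, #2, #5, #6, #7, #14, #15, #16, #19, #20.
Seated (7 incl. alternates): #3, #4, #8, #9, #10, #11, #12.
Of those, in Section Blue: #3, #10, #12 → 3.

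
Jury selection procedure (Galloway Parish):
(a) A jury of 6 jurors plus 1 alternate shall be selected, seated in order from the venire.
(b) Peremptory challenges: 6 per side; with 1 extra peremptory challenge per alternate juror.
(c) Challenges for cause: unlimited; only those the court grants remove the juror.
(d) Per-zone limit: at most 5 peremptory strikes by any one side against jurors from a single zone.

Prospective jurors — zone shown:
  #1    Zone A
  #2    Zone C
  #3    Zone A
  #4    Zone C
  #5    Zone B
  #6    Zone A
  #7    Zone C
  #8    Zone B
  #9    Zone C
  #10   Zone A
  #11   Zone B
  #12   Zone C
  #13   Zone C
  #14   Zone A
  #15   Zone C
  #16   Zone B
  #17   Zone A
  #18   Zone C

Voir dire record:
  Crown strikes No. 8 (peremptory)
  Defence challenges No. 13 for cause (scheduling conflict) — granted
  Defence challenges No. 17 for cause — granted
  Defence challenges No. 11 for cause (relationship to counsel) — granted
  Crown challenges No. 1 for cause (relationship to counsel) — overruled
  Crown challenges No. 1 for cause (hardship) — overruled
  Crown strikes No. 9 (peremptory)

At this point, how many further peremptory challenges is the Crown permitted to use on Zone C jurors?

4

Crown peremptories so far: #8, #9 — 2 of 7 used, 5 left overall.
Against Zone C: #9 — 1 used; per-zone cap 5 leaves 4.
Binding limit: min(5, 4) = 4.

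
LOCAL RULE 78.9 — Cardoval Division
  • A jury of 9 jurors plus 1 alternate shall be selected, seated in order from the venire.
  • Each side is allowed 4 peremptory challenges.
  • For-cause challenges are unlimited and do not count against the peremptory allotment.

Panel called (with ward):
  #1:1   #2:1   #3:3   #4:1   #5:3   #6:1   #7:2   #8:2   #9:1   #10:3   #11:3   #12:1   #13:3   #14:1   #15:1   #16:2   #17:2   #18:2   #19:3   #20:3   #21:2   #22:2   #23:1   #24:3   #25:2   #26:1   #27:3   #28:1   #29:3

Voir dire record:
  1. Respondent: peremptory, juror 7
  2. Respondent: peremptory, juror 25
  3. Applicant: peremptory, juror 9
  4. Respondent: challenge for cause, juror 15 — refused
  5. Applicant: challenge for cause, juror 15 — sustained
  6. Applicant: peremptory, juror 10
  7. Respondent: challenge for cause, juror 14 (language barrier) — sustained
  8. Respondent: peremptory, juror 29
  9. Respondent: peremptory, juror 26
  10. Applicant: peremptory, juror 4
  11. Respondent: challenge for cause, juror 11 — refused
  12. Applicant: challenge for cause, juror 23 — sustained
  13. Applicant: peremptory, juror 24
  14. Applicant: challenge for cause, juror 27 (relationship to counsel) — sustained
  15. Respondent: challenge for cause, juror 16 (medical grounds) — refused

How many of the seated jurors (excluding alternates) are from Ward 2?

Removed: #4, #7, #9, #10, #14, #15, #23, #24, #25, #26, #27, #29.
Seated jurors 1–9: #1, #2, #3, #5, #6, #8, #11, #12, #13 (alternates #16 not counted).
Of those, in Ward 2: #8 → 1.

1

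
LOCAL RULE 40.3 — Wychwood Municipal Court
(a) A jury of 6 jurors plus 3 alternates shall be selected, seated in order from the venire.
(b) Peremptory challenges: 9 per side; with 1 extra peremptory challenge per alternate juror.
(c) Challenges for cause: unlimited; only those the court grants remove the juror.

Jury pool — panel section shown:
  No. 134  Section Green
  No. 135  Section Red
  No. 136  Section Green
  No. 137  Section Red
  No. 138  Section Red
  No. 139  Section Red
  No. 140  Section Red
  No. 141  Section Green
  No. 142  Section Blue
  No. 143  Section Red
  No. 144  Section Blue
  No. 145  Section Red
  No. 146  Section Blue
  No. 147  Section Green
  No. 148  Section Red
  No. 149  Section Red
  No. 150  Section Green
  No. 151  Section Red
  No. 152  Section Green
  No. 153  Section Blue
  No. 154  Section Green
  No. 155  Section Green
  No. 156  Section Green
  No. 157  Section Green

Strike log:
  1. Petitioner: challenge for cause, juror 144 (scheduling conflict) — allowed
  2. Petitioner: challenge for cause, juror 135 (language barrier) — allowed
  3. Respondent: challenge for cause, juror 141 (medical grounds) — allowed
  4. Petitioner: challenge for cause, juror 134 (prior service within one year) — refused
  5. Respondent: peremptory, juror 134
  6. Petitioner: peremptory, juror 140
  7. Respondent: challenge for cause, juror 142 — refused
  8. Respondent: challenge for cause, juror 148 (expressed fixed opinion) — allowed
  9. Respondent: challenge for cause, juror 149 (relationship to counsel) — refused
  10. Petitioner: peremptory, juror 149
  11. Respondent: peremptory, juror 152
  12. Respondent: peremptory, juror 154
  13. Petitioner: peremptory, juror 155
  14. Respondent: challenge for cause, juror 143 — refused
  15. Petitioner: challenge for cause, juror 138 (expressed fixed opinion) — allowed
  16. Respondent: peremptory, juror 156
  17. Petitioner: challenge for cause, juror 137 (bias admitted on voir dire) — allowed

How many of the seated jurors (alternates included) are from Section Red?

4

Removed: #134, #135, #137, #138, #140, #141, #144, #148, #149, #152, #154, #155, #156.
Seated (9 incl. alternates): #136, #139, #142, #143, #145, #146, #147, #150, #151.
Of those, in Section Red: #139, #143, #145, #151 → 4.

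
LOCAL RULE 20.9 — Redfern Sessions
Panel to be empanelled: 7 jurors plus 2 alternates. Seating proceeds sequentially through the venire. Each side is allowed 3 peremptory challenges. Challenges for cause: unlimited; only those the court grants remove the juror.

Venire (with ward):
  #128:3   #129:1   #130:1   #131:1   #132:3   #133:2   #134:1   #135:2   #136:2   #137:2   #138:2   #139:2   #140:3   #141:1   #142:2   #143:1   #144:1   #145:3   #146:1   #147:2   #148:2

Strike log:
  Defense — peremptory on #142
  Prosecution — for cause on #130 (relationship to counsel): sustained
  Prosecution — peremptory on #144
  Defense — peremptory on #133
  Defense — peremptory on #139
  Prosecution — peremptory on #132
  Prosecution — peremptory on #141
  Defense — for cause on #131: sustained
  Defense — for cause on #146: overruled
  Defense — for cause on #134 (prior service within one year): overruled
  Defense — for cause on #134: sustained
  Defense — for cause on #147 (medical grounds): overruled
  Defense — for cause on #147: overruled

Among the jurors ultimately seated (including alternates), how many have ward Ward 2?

4

Removed: #130, #131, #132, #133, #134, #139, #141, #142, #144.
Seated (9 incl. alternates): #128, #129, #135, #136, #137, #138, #140, #143, #145.
Of those, in Ward 2: #135, #136, #137, #138 → 4.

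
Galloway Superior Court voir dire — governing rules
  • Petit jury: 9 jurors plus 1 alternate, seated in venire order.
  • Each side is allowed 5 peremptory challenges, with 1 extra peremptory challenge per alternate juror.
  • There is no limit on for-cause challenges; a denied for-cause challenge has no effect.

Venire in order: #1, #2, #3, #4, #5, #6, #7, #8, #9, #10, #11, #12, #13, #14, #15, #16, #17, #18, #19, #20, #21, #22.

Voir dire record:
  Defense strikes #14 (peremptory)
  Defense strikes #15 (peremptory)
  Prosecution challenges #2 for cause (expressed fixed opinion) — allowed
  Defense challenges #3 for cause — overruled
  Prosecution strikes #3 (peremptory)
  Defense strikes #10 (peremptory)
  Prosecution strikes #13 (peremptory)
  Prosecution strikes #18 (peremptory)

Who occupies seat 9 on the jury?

12

Removed: #2, #3, #10, #13, #14, #15, #18.
Filling seats in venire order through position 9: #1, #4, #5, #6, #7, #8, #9, #11, #12.
So seat 9 is #12.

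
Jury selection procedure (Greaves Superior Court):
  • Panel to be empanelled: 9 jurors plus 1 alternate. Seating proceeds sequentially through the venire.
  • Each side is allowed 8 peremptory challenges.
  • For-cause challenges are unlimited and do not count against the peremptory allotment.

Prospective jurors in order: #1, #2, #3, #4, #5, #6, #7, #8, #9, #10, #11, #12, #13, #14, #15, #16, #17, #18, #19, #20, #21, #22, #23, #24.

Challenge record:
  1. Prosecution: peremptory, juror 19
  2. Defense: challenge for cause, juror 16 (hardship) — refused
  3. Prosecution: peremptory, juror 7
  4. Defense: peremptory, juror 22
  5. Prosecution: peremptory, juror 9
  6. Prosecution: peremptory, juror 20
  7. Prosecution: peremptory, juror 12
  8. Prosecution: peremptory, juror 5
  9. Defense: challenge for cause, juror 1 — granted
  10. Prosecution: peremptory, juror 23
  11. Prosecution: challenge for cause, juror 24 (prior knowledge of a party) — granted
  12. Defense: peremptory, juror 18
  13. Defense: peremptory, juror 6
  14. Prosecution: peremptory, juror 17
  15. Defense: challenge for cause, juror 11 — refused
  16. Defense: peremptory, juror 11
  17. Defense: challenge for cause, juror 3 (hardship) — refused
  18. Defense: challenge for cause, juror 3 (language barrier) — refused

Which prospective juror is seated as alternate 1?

21

Removed: #1, #5, #6, #7, #9, #11, #12, #17, #18, #19, #20, #22, #23, #24. (#3, #16 stay — for-cause denied.)
Seating in order: seats 1–9 → #2, #3, #4, #8, #10, #13, #14, #15, #16; alternates → #21.
So alternate 1 is #21.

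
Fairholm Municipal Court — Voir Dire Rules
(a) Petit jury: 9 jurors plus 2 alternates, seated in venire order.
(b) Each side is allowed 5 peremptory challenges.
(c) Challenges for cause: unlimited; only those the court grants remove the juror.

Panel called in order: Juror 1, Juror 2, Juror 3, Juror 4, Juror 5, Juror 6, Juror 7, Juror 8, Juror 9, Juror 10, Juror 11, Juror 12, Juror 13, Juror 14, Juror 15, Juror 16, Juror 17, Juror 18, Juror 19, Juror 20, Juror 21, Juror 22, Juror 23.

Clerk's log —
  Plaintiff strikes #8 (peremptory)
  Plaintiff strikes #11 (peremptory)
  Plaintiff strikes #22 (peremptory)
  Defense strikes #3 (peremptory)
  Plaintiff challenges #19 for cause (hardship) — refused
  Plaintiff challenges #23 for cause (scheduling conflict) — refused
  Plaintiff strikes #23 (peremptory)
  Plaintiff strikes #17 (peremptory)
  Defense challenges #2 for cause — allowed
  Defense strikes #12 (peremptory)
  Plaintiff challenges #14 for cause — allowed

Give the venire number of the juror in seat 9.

15

Removed: #2, #3, #8, #11, #12, #14, #17, #22, #23. (#19 stays — for-cause denied.)
Seating in order: seats 1–9 → #1, #4, #5, #6, #7, #9, #10, #13, #15; alternates → #16, #18.
So seat 9 is #15.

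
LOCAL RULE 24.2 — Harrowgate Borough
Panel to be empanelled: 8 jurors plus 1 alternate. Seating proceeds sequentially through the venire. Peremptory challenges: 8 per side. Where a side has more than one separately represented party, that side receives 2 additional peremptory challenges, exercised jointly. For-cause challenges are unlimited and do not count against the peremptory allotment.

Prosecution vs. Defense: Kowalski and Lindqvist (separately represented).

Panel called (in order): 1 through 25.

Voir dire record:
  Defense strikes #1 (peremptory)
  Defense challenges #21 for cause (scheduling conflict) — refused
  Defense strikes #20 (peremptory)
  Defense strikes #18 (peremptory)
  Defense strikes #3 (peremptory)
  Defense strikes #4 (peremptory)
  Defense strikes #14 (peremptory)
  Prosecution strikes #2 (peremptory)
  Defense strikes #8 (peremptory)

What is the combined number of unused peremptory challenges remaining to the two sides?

10

Prosecution allotment: 8. Defense allotment: 8 base + 2 multi-party = 10.
Prosecution peremptories used: #2 — 1.
Defense peremptories used: #1, #20, #18, #3, #4, #14, #8 — 7 (the for-cause on #21 doesn't count).
Remaining: (8 − 1) + (10 − 7) = 10.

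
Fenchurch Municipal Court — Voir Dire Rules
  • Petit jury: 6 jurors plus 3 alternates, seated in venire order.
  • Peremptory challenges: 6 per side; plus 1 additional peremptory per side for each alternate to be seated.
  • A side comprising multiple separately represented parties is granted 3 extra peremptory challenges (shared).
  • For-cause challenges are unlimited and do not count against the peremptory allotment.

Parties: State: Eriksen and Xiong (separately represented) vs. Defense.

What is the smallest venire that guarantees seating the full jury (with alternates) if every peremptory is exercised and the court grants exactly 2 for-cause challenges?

Seats to fill: 6 + 3 alternates = 9.
Peremptories — State: 6 + 1×3 + 3 = 12; Defense: 6 + 1×3 = 9; total 21.
For-cause removals: 2.
Minimum venire: 9 + 21 + 2 = 32.

32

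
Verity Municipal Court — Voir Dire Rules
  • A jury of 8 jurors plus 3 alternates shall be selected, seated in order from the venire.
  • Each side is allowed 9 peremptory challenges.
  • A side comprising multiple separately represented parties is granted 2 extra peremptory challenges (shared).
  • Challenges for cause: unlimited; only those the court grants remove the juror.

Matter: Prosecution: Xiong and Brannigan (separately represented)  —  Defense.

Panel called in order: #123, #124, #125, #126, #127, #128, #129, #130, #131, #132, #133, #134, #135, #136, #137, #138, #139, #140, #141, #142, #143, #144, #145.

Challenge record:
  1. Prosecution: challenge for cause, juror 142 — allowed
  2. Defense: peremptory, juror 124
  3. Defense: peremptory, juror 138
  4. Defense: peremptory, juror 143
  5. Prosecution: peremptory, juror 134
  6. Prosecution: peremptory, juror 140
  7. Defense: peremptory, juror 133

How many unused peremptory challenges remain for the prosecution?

9

Prosecution allotment: 9 base + 2 multi-party = 11.
Prosecution peremptories used: #134, #140 — 2 (the for-cause on #142 doesn't count).
Remaining: 11 − 2 = 9.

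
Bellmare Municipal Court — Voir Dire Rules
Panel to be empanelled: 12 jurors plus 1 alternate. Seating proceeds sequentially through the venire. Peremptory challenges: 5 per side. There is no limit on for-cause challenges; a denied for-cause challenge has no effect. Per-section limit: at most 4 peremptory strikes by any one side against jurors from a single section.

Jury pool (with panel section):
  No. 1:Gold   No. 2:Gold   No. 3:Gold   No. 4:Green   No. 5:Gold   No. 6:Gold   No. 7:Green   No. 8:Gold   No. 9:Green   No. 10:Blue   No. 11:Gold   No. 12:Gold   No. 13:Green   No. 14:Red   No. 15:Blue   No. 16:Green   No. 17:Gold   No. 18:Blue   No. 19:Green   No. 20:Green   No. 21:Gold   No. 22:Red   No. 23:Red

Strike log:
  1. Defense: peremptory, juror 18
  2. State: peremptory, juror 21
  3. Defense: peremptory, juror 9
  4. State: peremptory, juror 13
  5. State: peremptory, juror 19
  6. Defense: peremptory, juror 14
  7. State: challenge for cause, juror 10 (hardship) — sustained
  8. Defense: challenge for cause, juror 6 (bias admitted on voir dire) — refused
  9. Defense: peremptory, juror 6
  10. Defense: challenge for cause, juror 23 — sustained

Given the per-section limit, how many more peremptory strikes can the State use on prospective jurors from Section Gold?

2

State peremptories so far: #21, #13, #19 — 3 of 5 used, 2 left overall.
Against Section Gold: #21 — 1 used; per-section cap 4 leaves 3.
Binding limit: min(2, 3) = 2.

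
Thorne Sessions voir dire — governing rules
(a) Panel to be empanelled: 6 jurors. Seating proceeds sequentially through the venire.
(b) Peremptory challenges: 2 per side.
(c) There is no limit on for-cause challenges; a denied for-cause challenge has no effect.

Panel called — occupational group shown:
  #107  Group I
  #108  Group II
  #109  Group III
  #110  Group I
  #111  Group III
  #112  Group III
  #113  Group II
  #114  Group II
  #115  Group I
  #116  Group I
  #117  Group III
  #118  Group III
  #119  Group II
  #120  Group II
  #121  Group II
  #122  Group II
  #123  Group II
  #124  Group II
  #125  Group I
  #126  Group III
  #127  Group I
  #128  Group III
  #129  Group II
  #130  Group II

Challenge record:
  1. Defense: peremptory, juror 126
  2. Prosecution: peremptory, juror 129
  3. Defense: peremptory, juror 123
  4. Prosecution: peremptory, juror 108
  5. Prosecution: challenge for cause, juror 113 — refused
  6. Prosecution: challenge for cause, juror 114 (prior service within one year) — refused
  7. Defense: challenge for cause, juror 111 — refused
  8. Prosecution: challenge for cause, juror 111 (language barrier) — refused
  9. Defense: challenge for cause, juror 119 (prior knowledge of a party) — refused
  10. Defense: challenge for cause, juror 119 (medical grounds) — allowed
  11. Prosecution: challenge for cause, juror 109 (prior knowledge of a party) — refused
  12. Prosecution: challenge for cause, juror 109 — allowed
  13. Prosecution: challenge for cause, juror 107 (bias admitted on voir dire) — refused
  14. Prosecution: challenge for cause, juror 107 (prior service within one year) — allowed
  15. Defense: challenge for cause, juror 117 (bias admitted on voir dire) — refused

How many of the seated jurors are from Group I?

2

Removed: #107, #108, #109, #119, #123, #126, #129.
Seated jurors 1–6: #110, #111, #112, #113, #114, #115.
Of those, in Group I: #110, #115 → 2.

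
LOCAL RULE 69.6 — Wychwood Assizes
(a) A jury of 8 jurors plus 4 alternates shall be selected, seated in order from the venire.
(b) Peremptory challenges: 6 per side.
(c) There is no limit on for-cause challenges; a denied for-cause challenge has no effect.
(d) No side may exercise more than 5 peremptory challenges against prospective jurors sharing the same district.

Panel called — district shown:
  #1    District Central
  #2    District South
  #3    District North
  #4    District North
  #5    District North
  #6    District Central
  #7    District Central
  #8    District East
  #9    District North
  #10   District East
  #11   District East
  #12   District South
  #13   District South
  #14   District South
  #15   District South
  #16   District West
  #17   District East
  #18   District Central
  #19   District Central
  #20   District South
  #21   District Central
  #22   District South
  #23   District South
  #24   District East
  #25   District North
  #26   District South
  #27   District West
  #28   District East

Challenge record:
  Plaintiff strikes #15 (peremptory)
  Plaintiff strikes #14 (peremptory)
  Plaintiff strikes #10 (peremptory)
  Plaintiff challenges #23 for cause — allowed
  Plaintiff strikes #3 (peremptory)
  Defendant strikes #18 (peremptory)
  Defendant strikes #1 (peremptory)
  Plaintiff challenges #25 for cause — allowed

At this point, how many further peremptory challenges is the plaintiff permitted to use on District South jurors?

Plaintiff peremptories so far: #15, #14, #10, #3 — 4 of 6 used, 2 left overall.
Against District South: #15, #14 — 2 used; per-district cap 5 leaves 3.
Binding limit: min(2, 3) = 2.

2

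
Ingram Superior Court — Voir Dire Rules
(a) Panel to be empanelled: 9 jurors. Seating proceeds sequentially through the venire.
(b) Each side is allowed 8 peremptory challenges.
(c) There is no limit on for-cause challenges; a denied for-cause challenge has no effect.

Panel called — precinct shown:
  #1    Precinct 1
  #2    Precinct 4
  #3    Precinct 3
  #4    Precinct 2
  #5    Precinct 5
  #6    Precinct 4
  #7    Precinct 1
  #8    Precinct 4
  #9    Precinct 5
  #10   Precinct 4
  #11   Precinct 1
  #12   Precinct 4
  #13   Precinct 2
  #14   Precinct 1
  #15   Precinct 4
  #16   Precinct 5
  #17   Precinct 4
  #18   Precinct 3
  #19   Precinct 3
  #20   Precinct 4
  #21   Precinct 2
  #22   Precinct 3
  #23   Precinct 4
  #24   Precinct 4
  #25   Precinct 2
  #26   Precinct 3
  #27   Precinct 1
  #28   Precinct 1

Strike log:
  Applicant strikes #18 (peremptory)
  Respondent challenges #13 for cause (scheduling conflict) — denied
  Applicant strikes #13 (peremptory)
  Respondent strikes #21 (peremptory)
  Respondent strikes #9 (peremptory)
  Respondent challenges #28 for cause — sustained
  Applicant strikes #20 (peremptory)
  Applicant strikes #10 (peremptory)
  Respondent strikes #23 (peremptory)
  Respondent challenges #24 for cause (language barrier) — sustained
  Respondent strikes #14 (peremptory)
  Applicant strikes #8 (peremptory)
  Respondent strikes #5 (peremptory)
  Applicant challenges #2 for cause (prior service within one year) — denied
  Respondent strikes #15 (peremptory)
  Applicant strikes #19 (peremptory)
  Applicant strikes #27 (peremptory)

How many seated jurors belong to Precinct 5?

Removed: #5, #8, #9, #10, #13, #14, #15, #18, #19, #20, #21, #23, #24, #27, #28.
Seated jurors 1–9: #1, #2, #3, #4, #6, #7, #11, #12, #16.
Of those, in Precinct 5: #16 → 1.

1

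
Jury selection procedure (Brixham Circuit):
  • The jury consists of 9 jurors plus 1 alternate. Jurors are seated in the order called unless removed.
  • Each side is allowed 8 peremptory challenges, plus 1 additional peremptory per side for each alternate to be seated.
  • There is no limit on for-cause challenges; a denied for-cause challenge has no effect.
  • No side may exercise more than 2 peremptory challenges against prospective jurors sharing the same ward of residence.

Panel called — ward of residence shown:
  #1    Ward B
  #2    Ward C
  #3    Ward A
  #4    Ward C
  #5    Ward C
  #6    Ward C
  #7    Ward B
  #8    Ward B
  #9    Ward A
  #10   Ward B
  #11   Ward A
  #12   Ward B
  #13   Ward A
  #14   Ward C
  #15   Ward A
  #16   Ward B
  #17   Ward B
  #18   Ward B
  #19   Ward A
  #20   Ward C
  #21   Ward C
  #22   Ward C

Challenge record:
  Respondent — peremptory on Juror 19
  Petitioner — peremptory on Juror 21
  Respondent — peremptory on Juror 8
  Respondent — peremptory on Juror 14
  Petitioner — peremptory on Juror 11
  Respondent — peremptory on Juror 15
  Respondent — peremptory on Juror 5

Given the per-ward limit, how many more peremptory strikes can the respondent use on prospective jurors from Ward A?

0

Respondent peremptories so far: #19, #8, #14, #15, #5 — 5 of 9 used, 4 left overall.
Against Ward A: #19, #15 — 2 used; per-ward cap 2 leaves 0.
Binding limit: min(4, 0) = 0.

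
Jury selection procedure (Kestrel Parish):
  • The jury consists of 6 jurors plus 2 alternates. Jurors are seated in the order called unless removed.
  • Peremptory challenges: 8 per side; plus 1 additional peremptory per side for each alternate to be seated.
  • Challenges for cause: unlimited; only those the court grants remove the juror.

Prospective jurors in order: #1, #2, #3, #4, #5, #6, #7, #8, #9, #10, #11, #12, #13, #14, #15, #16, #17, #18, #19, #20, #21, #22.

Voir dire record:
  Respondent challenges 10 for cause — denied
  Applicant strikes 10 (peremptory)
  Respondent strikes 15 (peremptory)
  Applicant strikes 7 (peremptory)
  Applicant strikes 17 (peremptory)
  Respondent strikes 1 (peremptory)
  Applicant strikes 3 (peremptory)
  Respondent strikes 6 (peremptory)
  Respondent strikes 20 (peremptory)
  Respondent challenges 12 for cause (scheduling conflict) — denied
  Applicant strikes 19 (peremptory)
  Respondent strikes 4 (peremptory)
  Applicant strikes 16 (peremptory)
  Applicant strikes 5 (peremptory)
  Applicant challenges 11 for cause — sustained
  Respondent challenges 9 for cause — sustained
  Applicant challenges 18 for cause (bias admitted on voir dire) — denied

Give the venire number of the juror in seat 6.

18

Removed: #1, #3, #4, #5, #6, #7, #9, #10, #11, #15, #16, #17, #19, #20. (#12, #18 stay — for-cause denied.)
Seating in order: seats 1–6 → #2, #8, #12, #13, #14, #18; alternates → #21, #22.
So seat 6 is #18.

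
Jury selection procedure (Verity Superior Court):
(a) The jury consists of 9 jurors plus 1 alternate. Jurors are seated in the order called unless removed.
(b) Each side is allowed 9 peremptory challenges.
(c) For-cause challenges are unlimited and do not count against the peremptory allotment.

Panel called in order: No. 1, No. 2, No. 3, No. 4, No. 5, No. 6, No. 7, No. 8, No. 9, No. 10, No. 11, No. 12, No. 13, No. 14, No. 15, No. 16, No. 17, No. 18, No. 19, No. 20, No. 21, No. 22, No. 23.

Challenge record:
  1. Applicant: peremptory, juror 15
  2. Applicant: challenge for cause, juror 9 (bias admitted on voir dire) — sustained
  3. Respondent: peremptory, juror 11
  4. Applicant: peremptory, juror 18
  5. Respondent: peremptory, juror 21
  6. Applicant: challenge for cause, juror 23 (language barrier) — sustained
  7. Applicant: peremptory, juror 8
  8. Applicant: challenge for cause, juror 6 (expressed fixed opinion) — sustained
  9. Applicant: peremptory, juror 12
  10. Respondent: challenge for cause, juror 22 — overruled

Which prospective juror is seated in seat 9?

Removed: #6, #8, #9, #11, #12, #15, #18, #21, #23. (#22 stays — for-cause denied.)
Filling seats in venire order through position 9: #1, #2, #3, #4, #5, #7, #10, #13, #14.
So seat 9 is #14.

14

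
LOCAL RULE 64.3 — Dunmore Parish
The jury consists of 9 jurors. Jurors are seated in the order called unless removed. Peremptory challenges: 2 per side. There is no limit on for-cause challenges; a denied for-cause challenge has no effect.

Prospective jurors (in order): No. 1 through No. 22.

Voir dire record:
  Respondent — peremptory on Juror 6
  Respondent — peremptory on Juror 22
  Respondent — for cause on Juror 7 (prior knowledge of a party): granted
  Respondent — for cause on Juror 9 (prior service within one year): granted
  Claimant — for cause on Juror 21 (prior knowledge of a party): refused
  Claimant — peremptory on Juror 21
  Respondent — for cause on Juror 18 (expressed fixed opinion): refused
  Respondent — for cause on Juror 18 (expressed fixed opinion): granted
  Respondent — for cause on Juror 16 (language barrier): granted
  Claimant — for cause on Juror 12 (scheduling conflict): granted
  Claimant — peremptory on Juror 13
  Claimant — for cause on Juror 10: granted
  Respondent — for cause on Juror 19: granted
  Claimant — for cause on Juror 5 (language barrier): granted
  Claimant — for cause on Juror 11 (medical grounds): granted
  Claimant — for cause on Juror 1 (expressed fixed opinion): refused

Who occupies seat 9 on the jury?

Removed: #5, #6, #7, #9, #10, #11, #12, #13, #16, #18, #19, #21, #22. (#1 stays — for-cause denied.)
Filling seats in venire order through position 9: #1, #2, #3, #4, #8, #14, #15, #17, #20.
So seat 9 is #20.

20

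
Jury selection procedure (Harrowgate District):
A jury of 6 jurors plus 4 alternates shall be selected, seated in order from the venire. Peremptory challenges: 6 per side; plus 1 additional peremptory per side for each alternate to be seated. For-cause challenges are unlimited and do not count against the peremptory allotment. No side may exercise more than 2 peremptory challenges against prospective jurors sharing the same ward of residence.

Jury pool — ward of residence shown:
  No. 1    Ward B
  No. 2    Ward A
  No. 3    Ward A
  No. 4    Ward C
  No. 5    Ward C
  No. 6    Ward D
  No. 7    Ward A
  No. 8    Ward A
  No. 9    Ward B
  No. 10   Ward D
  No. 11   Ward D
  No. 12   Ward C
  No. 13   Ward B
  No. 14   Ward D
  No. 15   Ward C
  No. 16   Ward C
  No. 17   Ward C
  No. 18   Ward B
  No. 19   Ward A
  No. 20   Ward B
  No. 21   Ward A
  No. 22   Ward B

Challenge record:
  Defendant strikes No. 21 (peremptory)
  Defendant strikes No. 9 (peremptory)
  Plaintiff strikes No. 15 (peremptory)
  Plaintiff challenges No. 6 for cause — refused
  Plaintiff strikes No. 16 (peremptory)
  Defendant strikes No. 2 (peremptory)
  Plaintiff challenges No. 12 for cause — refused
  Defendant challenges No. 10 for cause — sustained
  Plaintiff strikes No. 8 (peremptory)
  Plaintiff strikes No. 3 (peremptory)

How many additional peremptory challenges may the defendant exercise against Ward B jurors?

1

Defendant peremptories so far: #21, #9, #2 — 3 of 10 used, 7 left overall.
Against Ward B: #9 — 1 used; per-ward cap 2 leaves 1.
Binding limit: min(7, 1) = 1.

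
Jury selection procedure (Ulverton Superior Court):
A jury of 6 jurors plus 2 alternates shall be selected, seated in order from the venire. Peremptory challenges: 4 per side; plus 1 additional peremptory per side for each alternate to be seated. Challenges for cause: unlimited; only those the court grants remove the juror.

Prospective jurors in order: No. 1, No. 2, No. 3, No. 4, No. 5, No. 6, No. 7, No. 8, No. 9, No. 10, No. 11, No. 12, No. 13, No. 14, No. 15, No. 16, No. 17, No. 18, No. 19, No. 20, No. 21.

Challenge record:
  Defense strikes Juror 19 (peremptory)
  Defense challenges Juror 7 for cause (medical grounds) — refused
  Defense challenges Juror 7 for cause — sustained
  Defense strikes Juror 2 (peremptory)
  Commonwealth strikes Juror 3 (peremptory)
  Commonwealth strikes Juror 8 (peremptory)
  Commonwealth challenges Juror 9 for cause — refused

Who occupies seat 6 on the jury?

Removed: #2, #3, #7, #8, #19. (#9 stays — for-cause denied.)
Filling seats in venire order through position 6: #1, #4, #5, #6, #9, #10.
So seat 6 is #10.

10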